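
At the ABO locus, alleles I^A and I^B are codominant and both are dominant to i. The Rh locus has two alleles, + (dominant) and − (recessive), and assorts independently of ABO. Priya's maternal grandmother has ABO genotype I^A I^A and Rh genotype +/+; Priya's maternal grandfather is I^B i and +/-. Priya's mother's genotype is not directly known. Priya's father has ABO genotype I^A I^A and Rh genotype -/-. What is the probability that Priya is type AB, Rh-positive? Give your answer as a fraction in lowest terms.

Priya's mother's ABO genotype from I^A I^A × I^B i: 1/2 I^A I^B, 1/2 I^A i.
Crossing each possibility with the father I^A I^A and summing P(type AB): 1/2·1/2 + 1/2·0 = 1/4.
Similarly for Rh via the mother's Rh distribution: P(Rh+) = 3/4.
Independent loci: 1/4 × 3/4 = 3/16.

3/16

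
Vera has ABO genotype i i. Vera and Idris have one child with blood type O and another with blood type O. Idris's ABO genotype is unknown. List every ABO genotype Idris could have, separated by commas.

For each candidate genotype of Idris, check whether crossing it with i i can produce every observed child phenotype.
  I^A I^A → possible child types {A} ✗
  I^A I^B → possible child types {A, B} ✗
  I^A i → possible child types {O, A} ✓
  I^B I^B → possible child types {B} ✗
  I^B i → possible child types {O, B} ✓
  i i → possible child types {O} ✓

I^A i, I^B i, i i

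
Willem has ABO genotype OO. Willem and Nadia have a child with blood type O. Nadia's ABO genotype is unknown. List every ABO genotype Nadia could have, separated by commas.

For each candidate genotype of Nadia, check whether crossing it with OO can produce every observed child phenotype.
  AA → possible child types {A} ✗
  AB → possible child types {A, B} ✗
  AO → possible child types {O, A} ✓
  BB → possible child types {B} ✗
  BO → possible child types {O, B} ✓
  OO → possible child types {O} ✓

AO, BO, OO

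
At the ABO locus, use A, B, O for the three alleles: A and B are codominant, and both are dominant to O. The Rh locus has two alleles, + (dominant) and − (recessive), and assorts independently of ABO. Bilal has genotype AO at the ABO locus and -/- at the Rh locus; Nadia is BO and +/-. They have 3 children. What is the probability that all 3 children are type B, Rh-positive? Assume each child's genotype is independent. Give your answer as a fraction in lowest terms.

1/512

ABO cross AO × BO → 1/4 O, 1/4 A, 1/4 B, 1/4 AB.
Rh cross -/- × +/- → 1/2 Rh+, 1/2 Rh-; so P(type B, Rh-positive) = 1/4 × 1/2 = 1/8 per child.
All 3 independent: (1/8)^3 = 1/512.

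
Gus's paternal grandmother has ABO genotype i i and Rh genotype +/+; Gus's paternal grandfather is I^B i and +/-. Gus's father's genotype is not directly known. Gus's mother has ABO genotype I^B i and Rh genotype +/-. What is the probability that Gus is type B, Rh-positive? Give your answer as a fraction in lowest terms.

35/64

Gus's father's ABO genotype from i i × I^B i: 1/2 I^B i, 1/2 i i.
Crossing each possibility with the mother I^B i and summing P(type B): 1/2·3/4 + 1/2·1/2 = 5/8.
Similarly for Rh via the father's Rh distribution: P(Rh+) = 7/8.
Independent loci: 5/8 × 7/8 = 35/64.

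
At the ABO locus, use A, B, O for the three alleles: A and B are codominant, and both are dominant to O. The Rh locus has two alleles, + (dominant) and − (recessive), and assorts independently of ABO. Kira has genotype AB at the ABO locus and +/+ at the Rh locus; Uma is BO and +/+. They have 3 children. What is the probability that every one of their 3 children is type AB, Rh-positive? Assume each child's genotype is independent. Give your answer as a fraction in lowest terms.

1/64

ABO cross AB × BO → 1/4 A, 1/2 B, 1/4 AB.
Rh cross +/+ × +/+ → 1 Rh+; so P(type AB, Rh-positive) = 1/4 × 1 = 1/4 per child.
All 3 independent: (1/4)^3 = 1/64.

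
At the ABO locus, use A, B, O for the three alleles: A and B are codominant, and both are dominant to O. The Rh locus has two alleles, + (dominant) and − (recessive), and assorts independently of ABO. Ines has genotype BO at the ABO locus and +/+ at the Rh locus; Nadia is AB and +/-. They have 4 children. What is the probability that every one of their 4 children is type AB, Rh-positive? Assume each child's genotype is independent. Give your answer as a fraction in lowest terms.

1/256

ABO cross BO × AB → 1/4 A, 1/2 B, 1/4 AB.
Rh cross +/+ × +/- → 1 Rh+; so P(type AB, Rh-positive) = 1/4 × 1 = 1/4 per child.
All 4 independent: (1/4)^4 = 1/256.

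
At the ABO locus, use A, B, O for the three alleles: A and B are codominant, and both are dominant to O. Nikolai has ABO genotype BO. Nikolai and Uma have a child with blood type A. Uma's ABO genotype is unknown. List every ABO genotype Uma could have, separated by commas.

AA, AB, AO

For each candidate genotype of Uma, check whether crossing it with BO can produce every observed child phenotype.
  AA → possible child types {A, AB} ✓
  AB → possible child types {A, B, AB} ✓
  AO → possible child types {O, A, B, AB} ✓
  BB → possible child types {B} ✗
  BO → possible child types {O, B} ✗
  OO → possible child types {O, B} ✗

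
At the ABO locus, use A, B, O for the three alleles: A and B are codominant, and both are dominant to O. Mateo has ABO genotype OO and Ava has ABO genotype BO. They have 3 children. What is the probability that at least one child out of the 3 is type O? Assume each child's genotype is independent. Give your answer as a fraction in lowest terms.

ABO cross OO × BO → 1/2 O, 1/2 B.
So P(type O) = 1/2 per child.
P(none) = (1/2)^3 = 1/8; P(at least one) = 1 − 1/8 = 7/8.

7/8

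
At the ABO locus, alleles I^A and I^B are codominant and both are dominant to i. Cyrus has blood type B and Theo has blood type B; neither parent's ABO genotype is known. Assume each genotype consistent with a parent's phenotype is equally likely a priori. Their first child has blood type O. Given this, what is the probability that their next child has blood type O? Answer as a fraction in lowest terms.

1/4

Possible genotypes: Cyrus ∈ {I^B I^B, I^B i}; Theo ∈ {I^B I^B, I^B i}.
Weight each parental genotype pair by prior × P(type-O child):
  I^B i × I^B i: posterior weight 1; P(next child type O) = 1/4.
Weighted sum = 1/4.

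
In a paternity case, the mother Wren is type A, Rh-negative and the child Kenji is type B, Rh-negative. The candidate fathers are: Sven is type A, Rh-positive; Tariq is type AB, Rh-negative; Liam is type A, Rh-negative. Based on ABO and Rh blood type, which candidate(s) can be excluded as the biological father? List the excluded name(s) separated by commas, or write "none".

Sven, Liam

A candidate is excluded only if no genotype consistent with his phenotype could produce a type B, Rh-negative child with a type A, Rh-negative mother.
Sven (type A, Rh+): no genotype consistent with that phenotype can produce a type-B Rh- child with a type-A mother.
Liam (type A, Rh-): no genotype consistent with that phenotype can produce a type-B Rh- child with a type-A mother.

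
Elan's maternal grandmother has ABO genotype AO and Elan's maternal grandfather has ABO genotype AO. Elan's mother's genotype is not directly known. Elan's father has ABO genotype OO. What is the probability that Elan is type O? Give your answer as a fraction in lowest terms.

1/2

Elan's mother's ABO genotype from AO × AO: 1/4 AA, 1/2 AO, 1/4 OO.
Crossing each possibility with the father OO and summing P(type O): 1/4·0 + 1/2·1/2 + 1/4·1 = 1/2.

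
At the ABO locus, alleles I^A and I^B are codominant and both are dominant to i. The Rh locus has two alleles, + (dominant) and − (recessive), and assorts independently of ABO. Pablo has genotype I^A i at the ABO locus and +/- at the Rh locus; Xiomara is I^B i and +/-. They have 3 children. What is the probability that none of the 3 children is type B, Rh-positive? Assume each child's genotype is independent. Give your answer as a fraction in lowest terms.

2197/4096

ABO cross I^A i × I^B i → 1/4 O, 1/4 A, 1/4 B, 1/4 AB.
Rh cross +/- × +/- → 3/4 Rh+, 1/4 Rh-; so P(type B, Rh-positive) = 1/4 × 3/4 = 3/16 per child.
P(not type B, Rh-positive) = 13/16 for one child; (13/16)^3 = 2197/4096.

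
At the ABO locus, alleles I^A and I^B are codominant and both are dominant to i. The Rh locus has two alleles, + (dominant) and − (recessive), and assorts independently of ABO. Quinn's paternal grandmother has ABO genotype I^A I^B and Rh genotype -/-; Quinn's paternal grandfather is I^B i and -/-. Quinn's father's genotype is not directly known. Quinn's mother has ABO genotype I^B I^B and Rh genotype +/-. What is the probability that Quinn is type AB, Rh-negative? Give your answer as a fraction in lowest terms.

1/8

Quinn's father's ABO genotype from I^A I^B × I^B i: 1/4 I^A I^B, 1/4 I^A i, 1/4 I^B I^B, 1/4 I^B i.
Crossing each possibility with the mother I^B I^B and summing P(type AB): 1/4·1/2 + 1/4·1/2 + 1/4·0 + 1/4·0 = 1/4.
Similarly for Rh via the father's Rh distribution: P(Rh-) = 1/2.
Independent loci: 1/4 × 1/2 = 1/8.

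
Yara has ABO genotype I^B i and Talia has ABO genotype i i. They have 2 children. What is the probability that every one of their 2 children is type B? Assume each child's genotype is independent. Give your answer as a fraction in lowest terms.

1/4

ABO cross I^B i × i i → 1/2 O, 1/2 B.
So P(type B) = 1/2 per child.
All 2 independent: (1/2)^2 = 1/4.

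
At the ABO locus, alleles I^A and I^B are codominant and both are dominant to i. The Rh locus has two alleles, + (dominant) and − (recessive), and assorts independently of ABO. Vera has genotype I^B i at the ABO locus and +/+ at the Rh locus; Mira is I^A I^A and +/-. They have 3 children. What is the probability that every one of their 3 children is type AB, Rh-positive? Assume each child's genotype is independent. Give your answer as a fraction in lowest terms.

1/8

ABO cross I^B i × I^A I^A → 1/2 A, 1/2 AB.
Rh cross +/+ × +/- → 1 Rh+; so P(type AB, Rh-positive) = 1/2 × 1 = 1/2 per child.
All 3 independent: (1/2)^3 = 1/8.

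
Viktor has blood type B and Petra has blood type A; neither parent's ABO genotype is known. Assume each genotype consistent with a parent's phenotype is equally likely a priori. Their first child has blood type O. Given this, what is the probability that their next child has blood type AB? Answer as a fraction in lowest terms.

1/4

Possible genotypes: Viktor ∈ {BB, BO}; Petra ∈ {AA, AO}.
Weight each parental genotype pair by prior × P(type-O child):
  BO × AO: posterior weight 1; P(next child type AB) = 1/4.
Weighted sum = 1/4.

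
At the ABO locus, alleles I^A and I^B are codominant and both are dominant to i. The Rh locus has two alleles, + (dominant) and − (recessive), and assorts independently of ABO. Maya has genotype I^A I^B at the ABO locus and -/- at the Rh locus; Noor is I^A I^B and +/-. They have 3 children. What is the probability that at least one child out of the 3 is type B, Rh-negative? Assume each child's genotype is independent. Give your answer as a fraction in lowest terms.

169/512

ABO cross I^A I^B × I^A I^B → 1/4 A, 1/4 B, 1/2 AB.
Rh cross -/- × +/- → 1/2 Rh+, 1/2 Rh-; so P(type B, Rh-negative) = 1/4 × 1/2 = 1/8 per child.
P(none) = (7/8)^3 = 343/512; P(at least one) = 1 − 343/512 = 169/512.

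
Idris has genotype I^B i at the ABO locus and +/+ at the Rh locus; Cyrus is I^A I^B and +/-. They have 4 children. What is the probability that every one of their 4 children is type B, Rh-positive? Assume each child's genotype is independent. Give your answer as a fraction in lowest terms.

1/16

ABO cross I^B i × I^A I^B → 1/4 A, 1/2 B, 1/4 AB.
Rh cross +/+ × +/- → 1 Rh+; so P(type B, Rh-positive) = 1/2 × 1 = 1/2 per child.
All 4 independent: (1/2)^4 = 1/16.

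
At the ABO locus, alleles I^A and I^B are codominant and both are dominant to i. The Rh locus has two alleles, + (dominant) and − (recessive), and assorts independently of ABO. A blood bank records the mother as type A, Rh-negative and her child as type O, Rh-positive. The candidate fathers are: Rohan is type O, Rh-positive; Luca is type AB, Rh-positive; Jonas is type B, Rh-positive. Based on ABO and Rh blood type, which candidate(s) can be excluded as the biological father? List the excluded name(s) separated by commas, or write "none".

Luca

A candidate is excluded only if no genotype consistent with his phenotype could produce a type O, Rh-positive child with a type A, Rh-negative mother.
Luca (type AB, Rh+): no genotype consistent with that phenotype can produce a type-O Rh+ child with a type-A mother.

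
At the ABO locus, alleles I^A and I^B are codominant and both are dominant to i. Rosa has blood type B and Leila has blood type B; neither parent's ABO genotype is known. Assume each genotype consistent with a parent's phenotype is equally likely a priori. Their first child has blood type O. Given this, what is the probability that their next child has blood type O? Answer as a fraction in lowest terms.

Possible genotypes: Rosa ∈ {I^B I^B, I^B i}; Leila ∈ {I^B I^B, I^B i}.
Weight each parental genotype pair by prior × P(type-O child):
  I^B i × I^B i: posterior weight 1; P(next child type O) = 1/4.
Weighted sum = 1/4.

1/4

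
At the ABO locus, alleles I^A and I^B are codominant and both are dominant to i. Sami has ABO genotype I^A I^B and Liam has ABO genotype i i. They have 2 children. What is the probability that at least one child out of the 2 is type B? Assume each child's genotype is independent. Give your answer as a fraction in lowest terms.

3/4

ABO cross I^A I^B × i i → 1/2 A, 1/2 B.
So P(type B) = 1/2 per child.
P(none) = (1/2)^2 = 1/4; P(at least one) = 1 − 1/4 = 3/4.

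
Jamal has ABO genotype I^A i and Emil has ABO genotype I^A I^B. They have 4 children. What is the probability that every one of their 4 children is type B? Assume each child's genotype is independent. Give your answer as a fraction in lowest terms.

ABO cross I^A i × I^A I^B → 1/2 A, 1/4 B, 1/4 AB.
So P(type B) = 1/4 per child.
All 4 independent: (1/4)^4 = 1/256.

1/256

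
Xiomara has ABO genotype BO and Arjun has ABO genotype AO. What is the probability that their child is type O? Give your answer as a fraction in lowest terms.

1/4

ABO cross BO × AO → offspring phenotypes: 1/4 O, 1/4 A, 1/4 B, 1/4 AB.
So P(type O) = 1/4.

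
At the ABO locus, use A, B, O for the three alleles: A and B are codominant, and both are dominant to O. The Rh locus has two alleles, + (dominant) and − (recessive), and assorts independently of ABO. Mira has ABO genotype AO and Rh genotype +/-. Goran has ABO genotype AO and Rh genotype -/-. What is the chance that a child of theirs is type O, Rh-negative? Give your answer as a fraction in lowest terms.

ABO cross AO × AO → offspring phenotypes: 1/4 O, 3/4 A.
Rh cross +/- × -/- → 1/2 Rh+, 1/2 Rh-.
Independent loci: P(type O, Rh-negative) = 1/4 × 1/2 = 1/8.

1/8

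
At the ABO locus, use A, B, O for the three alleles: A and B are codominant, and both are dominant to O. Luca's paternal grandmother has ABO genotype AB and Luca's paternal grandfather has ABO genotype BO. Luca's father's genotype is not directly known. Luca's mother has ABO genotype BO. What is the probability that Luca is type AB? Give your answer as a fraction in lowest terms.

1/8

Luca's father's ABO genotype from AB × BO: 1/4 AB, 1/4 AO, 1/4 BB, 1/4 BO.
Crossing each possibility with the mother BO and summing P(type AB): 1/4·1/4 + 1/4·1/4 + 1/4·0 + 1/4·0 = 1/8.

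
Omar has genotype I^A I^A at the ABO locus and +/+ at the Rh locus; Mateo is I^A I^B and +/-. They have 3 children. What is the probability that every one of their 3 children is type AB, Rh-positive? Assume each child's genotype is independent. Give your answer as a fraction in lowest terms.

ABO cross I^A I^A × I^A I^B → 1/2 A, 1/2 AB.
Rh cross +/+ × +/- → 1 Rh+; so P(type AB, Rh-positive) = 1/2 × 1 = 1/2 per child.
All 3 independent: (1/2)^3 = 1/8.

1/8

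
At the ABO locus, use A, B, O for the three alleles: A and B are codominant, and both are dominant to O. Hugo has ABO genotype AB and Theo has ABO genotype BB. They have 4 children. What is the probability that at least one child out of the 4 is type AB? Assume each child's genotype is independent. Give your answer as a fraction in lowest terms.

ABO cross AB × BB → 1/2 B, 1/2 AB.
So P(type AB) = 1/2 per child.
P(none) = (1/2)^4 = 1/16; P(at least one) = 1 − 1/16 = 15/16.

15/16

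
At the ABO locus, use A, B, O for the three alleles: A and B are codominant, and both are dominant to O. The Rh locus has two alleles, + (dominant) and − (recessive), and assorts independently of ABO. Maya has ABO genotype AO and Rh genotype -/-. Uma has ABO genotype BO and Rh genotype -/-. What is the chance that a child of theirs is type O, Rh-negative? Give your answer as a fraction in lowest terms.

ABO cross AO × BO → offspring phenotypes: 1/4 O, 1/4 A, 1/4 B, 1/4 AB.
Rh cross -/- × -/- → 1 Rh-.
Independent loci: P(type O, Rh-negative) = 1/4 × 1 = 1/4.

1/4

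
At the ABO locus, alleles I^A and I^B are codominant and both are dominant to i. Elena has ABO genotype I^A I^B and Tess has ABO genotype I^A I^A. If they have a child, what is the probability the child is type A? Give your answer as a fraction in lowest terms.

ABO cross I^A I^B × I^A I^A → offspring phenotypes: 1/2 A, 1/2 AB.
So P(type A) = 1/2.

1/2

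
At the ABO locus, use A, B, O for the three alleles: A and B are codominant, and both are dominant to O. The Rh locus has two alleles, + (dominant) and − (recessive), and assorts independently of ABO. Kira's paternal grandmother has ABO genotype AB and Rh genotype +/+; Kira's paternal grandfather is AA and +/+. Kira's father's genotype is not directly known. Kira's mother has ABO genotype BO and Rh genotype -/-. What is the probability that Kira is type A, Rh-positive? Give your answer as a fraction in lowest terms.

Kira's father's ABO genotype from AB × AA: 1/2 AA, 1/2 AB.
Crossing each possibility with the mother BO and summing P(type A): 1/2·1/2 + 1/2·1/4 = 3/8.
Similarly for Rh via the father's Rh distribution: P(Rh+) = 1.
Independent loci: 3/8 × 1 = 3/8.

3/8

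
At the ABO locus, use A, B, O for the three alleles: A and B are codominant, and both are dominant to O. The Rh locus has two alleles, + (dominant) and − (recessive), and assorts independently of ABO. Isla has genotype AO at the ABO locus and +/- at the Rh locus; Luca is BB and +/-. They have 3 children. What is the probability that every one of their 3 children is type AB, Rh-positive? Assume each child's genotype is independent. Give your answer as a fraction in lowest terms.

27/512

ABO cross AO × BB → 1/2 B, 1/2 AB.
Rh cross +/- × +/- → 3/4 Rh+, 1/4 Rh-; so P(type AB, Rh-positive) = 1/2 × 3/4 = 3/8 per child.
All 3 independent: (3/8)^3 = 27/512.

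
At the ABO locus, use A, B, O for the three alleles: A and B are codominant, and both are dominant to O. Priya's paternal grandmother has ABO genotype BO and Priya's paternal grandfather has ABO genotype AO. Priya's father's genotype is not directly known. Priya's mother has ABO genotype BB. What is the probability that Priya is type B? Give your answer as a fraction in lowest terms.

Priya's father's ABO genotype from BO × AO: 1/4 AB, 1/4 AO, 1/4 BO, 1/4 OO.
Crossing each possibility with the mother BB and summing P(type B): 1/4·1/2 + 1/4·1/2 + 1/4·1 + 1/4·1 = 3/4.

3/4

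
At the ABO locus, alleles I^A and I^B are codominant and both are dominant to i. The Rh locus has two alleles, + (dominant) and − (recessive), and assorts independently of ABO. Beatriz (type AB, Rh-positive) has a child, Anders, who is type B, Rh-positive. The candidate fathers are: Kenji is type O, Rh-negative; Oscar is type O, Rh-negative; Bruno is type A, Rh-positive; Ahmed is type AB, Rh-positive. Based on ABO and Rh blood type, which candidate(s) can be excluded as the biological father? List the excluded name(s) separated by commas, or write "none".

A candidate is excluded only if no genotype consistent with his phenotype could produce a type B, Rh-positive child with a type AB, Rh-positive mother.
Every candidate has at least one consistent genotype combination, so none can be excluded.

none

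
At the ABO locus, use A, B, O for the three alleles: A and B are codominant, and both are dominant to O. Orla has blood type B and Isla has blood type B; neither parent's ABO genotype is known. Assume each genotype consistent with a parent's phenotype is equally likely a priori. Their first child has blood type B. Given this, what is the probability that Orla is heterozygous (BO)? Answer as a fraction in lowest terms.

7/15

Possible genotypes: Orla ∈ {BB, BO}; Isla ∈ {BB, BO}.
Weight each parental genotype pair by prior × P(type-B child):
  BB × BB: posterior weight 4/15.
  BB × BO: posterior weight 4/15.
  BO × BB: posterior weight 4/15.
  BO × BO: posterior weight 1/5.
Sum the posterior weight over pairs where Orla is BO: 7/15.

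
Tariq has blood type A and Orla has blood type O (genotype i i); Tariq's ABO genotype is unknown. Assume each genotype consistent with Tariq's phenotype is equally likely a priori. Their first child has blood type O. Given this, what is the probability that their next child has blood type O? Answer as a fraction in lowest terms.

1/2

Possible genotypes: Tariq ∈ {I^A I^A, I^A i}; Orla ∈ {i i}.
Weight each parental genotype pair by prior × P(type-O child):
  I^A i × i i: posterior weight 1; P(next child type O) = 1/2.
Weighted sum = 1/2.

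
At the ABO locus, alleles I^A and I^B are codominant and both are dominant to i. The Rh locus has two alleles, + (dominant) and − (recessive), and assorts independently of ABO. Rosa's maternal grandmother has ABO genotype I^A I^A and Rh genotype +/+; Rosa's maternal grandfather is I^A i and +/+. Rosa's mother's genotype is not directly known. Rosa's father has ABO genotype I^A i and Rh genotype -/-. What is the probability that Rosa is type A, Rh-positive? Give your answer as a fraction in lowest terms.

Rosa's mother's ABO genotype from I^A I^A × I^A i: 1/2 I^A I^A, 1/2 I^A i.
Crossing each possibility with the father I^A i and summing P(type A): 1/2·1 + 1/2·3/4 = 7/8.
Similarly for Rh via the mother's Rh distribution: P(Rh+) = 1.
Independent loci: 7/8 × 1 = 7/8.

7/8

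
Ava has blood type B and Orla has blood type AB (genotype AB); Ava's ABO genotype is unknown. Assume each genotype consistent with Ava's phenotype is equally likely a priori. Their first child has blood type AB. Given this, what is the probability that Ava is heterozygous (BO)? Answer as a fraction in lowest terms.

1/3

Possible genotypes: Ava ∈ {BB, BO}; Orla ∈ {AB}.
Weight each parental genotype pair by prior × P(type-AB child):
  BB × AB: posterior weight 2/3.
  BO × AB: posterior weight 1/3.
Sum the posterior weight over pairs where Ava is BO: 1/3.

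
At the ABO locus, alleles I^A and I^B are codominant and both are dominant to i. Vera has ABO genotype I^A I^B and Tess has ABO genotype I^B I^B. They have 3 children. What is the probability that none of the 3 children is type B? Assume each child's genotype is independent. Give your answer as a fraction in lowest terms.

1/8

ABO cross I^A I^B × I^B I^B → 1/2 B, 1/2 AB.
So P(type B) = 1/2 per child.
P(not type B) = 1/2 for one child; (1/2)^3 = 1/8.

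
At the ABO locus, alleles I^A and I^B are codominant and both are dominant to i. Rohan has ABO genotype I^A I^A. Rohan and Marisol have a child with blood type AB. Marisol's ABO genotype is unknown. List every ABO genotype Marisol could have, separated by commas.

I^A I^B, I^B I^B, I^B i

For each candidate genotype of Marisol, check whether crossing it with I^A I^A can produce every observed child phenotype.
  I^A I^A → possible child types {A} ✗
  I^A I^B → possible child types {A, AB} ✓
  I^A i → possible child types {A} ✗
  I^B I^B → possible child types {AB} ✓
  I^B i → possible child types {A, AB} ✓
  i i → possible child types {A} ✗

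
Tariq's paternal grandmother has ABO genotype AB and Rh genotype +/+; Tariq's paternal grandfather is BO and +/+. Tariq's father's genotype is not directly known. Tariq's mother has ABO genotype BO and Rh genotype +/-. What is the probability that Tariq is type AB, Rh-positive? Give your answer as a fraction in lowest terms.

1/8

Tariq's father's ABO genotype from AB × BO: 1/4 AB, 1/4 AO, 1/4 BB, 1/4 BO.
Crossing each possibility with the mother BO and summing P(type AB): 1/4·1/4 + 1/4·1/4 + 1/4·0 + 1/4·0 = 1/8.
Similarly for Rh via the father's Rh distribution: P(Rh+) = 1.
Independent loci: 1/8 × 1 = 1/8.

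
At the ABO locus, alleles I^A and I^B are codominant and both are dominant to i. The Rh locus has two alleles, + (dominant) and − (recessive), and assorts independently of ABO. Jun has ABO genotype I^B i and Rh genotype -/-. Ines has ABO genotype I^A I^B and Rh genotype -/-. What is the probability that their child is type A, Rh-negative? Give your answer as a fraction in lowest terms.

1/4

ABO cross I^B i × I^A I^B → offspring phenotypes: 1/4 A, 1/2 B, 1/4 AB.
Rh cross -/- × -/- → 1 Rh-.
Independent loci: P(type A, Rh-negative) = 1/4 × 1 = 1/4.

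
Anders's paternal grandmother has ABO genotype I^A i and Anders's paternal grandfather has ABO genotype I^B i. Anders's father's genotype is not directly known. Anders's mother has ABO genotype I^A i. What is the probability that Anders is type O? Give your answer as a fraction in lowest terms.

1/4

Anders's father's ABO genotype from I^A i × I^B i: 1/4 I^A I^B, 1/4 I^A i, 1/4 I^B i, 1/4 i i.
Crossing each possibility with the mother I^A i and summing P(type O): 1/4·0 + 1/4·1/4 + 1/4·1/4 + 1/4·1/2 = 1/4.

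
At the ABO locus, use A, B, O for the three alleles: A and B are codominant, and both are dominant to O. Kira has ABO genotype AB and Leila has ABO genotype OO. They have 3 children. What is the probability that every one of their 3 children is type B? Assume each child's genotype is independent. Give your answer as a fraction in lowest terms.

ABO cross AB × OO → 1/2 A, 1/2 B.
So P(type B) = 1/2 per child.
All 3 independent: (1/2)^3 = 1/8.

1/8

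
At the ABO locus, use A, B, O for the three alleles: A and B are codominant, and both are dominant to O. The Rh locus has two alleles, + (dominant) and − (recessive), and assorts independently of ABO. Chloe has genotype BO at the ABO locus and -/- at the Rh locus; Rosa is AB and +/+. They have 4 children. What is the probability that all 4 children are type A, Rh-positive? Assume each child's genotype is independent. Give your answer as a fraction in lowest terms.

1/256

ABO cross BO × AB → 1/4 A, 1/2 B, 1/4 AB.
Rh cross -/- × +/+ → 1 Rh+; so P(type A, Rh-positive) = 1/4 × 1 = 1/4 per child.
All 4 independent: (1/4)^4 = 1/256.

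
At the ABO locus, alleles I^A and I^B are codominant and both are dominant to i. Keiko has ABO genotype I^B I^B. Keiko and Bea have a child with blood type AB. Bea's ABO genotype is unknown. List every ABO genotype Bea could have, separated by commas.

For each candidate genotype of Bea, check whether crossing it with I^B I^B can produce every observed child phenotype.
  I^A I^A → possible child types {AB} ✓
  I^A I^B → possible child types {B, AB} ✓
  I^A i → possible child types {B, AB} ✓
  I^B I^B → possible child types {B} ✗
  I^B i → possible child types {B} ✗
  i i → possible child types {B} ✗

I^A I^A, I^A I^B, I^A i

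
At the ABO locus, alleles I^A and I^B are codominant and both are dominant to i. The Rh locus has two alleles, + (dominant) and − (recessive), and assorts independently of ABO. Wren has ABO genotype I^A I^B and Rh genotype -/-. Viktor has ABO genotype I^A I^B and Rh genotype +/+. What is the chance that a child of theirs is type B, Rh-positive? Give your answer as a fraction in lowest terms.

ABO cross I^A I^B × I^A I^B → offspring phenotypes: 1/4 A, 1/4 B, 1/2 AB.
Rh cross -/- × +/+ → 1 Rh+.
Independent loci: P(type B, Rh-positive) = 1/4 × 1 = 1/4.

1/4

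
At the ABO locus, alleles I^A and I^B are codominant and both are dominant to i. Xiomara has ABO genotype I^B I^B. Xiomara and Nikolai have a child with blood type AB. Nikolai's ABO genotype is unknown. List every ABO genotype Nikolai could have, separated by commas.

I^A I^A, I^A I^B, I^A i

For each candidate genotype of Nikolai, check whether crossing it with I^B I^B can produce every observed child phenotype.
  I^A I^A → possible child types {AB} ✓
  I^A I^B → possible child types {B, AB} ✓
  I^A i → possible child types {B, AB} ✓
  I^B I^B → possible child types {B} ✗
  I^B i → possible child types {B} ✗
  i i → possible child types {B} ✗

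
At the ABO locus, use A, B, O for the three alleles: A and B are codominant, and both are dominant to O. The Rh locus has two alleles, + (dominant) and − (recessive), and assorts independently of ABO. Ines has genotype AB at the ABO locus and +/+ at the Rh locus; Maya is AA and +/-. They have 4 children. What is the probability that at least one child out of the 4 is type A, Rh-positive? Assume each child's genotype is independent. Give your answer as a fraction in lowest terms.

15/16

ABO cross AB × AA → 1/2 A, 1/2 AB.
Rh cross +/+ × +/- → 1 Rh+; so P(type A, Rh-positive) = 1/2 × 1 = 1/2 per child.
P(none) = (1/2)^4 = 1/16; P(at least one) = 1 − 1/16 = 15/16.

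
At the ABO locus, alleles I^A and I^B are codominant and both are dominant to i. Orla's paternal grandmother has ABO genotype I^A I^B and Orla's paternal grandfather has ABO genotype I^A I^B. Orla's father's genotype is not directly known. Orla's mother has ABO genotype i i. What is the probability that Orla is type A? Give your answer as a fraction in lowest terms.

1/2

Orla's father's ABO genotype from I^A I^B × I^A I^B: 1/4 I^A I^A, 1/2 I^A I^B, 1/4 I^B I^B.
Crossing each possibility with the mother i i and summing P(type A): 1/4·1 + 1/2·1/2 + 1/4·0 = 1/2.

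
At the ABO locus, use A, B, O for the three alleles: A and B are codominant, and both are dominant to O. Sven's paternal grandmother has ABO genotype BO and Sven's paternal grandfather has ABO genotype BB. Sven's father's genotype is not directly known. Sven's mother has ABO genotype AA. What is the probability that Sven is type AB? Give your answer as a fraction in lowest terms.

3/4

Sven's father's ABO genotype from BO × BB: 1/2 BB, 1/2 BO.
Crossing each possibility with the mother AA and summing P(type AB): 1/2·1 + 1/2·1/2 = 3/4.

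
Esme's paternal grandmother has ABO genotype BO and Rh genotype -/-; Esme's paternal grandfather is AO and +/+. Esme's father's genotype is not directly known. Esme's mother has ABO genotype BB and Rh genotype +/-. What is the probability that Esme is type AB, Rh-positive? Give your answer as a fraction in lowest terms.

Esme's father's ABO genotype from BO × AO: 1/4 AB, 1/4 AO, 1/4 BO, 1/4 OO.
Crossing each possibility with the mother BB and summing P(type AB): 1/4·1/2 + 1/4·1/2 + 1/4·0 + 1/4·0 = 1/4.
Similarly for Rh via the father's Rh distribution: P(Rh+) = 3/4.
Independent loci: 1/4 × 3/4 = 3/16.

3/16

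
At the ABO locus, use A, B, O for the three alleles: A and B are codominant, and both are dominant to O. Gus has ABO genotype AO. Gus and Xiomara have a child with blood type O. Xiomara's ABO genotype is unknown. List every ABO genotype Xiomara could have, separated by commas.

AO, BO, OO

For each candidate genotype of Xiomara, check whether crossing it with AO can produce every observed child phenotype.
  AA → possible child types {A} ✗
  AB → possible child types {A, B, AB} ✗
  AO → possible child types {O, A} ✓
  BB → possible child types {B, AB} ✗
  BO → possible child types {O, A, B, AB} ✓
  OO → possible child types {O, A} ✓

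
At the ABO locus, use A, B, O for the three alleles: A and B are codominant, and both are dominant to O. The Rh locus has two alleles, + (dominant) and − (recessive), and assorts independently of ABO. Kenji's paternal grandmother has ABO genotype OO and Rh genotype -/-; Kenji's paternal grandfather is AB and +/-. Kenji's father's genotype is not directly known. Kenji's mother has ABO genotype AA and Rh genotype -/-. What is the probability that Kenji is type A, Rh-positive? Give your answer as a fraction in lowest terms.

Kenji's father's ABO genotype from OO × AB: 1/2 AO, 1/2 BO.
Crossing each possibility with the mother AA and summing P(type A): 1/2·1 + 1/2·1/2 = 3/4.
Similarly for Rh via the father's Rh distribution: P(Rh+) = 1/4.
Independent loci: 3/4 × 1/4 = 3/16.

3/16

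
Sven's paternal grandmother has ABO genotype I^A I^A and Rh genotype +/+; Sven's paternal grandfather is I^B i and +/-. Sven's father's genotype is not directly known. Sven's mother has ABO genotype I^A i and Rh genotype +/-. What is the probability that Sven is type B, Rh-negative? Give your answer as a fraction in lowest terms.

Sven's father's ABO genotype from I^A I^A × I^B i: 1/2 I^A I^B, 1/2 I^A i.
Crossing each possibility with the mother I^A i and summing P(type B): 1/2·1/4 + 1/2·0 = 1/8.
Similarly for Rh via the father's Rh distribution: P(Rh-) = 1/8.
Independent loci: 1/8 × 1/8 = 1/64.

1/64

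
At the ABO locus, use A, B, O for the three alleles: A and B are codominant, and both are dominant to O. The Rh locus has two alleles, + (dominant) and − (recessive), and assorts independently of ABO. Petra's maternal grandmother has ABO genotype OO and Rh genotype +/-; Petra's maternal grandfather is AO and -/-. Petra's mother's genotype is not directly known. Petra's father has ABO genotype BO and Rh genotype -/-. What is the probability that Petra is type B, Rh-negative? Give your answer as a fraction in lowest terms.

Petra's mother's ABO genotype from OO × AO: 1/2 AO, 1/2 OO.
Crossing each possibility with the father BO and summing P(type B): 1/2·1/4 + 1/2·1/2 = 3/8.
Similarly for Rh via the mother's Rh distribution: P(Rh-) = 3/4.
Independent loci: 3/8 × 3/4 = 9/32.

9/32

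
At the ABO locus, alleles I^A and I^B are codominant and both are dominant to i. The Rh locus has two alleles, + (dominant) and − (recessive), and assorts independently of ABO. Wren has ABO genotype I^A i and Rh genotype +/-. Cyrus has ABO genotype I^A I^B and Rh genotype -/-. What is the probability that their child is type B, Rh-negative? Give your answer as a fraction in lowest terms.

1/8

ABO cross I^A i × I^A I^B → offspring phenotypes: 1/2 A, 1/4 B, 1/4 AB.
Rh cross +/- × -/- → 1/2 Rh+, 1/2 Rh-.
Independent loci: P(type B, Rh-negative) = 1/4 × 1/2 = 1/8.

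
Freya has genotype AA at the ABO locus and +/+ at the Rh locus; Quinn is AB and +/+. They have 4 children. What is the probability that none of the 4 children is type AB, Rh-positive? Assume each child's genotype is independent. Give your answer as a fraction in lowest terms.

1/16

ABO cross AA × AB → 1/2 A, 1/2 AB.
Rh cross +/+ × +/+ → 1 Rh+; so P(type AB, Rh-positive) = 1/2 × 1 = 1/2 per child.
P(not type AB, Rh-positive) = 1/2 for one child; (1/2)^4 = 1/16.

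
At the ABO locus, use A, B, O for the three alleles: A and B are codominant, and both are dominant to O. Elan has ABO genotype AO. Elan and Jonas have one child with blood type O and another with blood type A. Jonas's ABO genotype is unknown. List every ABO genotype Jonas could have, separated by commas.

For each candidate genotype of Jonas, check whether crossing it with AO can produce every observed child phenotype.
  AA → possible child types {A} ✗
  AB → possible child types {A, B, AB} ✗
  AO → possible child types {O, A} ✓
  BB → possible child types {B, AB} ✗
  BO → possible child types {O, A, B, AB} ✓
  OO → possible child types {O, A} ✓

AO, BO, OO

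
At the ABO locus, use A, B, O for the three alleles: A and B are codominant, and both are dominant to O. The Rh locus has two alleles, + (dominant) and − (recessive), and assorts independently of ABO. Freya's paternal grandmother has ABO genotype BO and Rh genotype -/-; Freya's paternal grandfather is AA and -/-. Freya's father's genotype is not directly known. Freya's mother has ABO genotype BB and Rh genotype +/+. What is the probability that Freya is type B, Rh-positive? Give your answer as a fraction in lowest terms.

Freya's father's ABO genotype from BO × AA: 1/2 AB, 1/2 AO.
Crossing each possibility with the mother BB and summing P(type B): 1/2·1/2 + 1/2·1/2 = 1/2.
Similarly for Rh via the father's Rh distribution: P(Rh+) = 1.
Independent loci: 1/2 × 1 = 1/2.

1/2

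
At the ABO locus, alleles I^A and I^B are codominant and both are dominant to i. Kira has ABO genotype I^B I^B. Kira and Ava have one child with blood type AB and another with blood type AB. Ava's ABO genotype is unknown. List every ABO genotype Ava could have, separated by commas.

For each candidate genotype of Ava, check whether crossing it with I^B I^B can produce every observed child phenotype.
  I^A I^A → possible child types {AB} ✓
  I^A I^B → possible child types {B, AB} ✓
  I^A i → possible child types {B, AB} ✓
  I^B I^B → possible child types {B} ✗
  I^B i → possible child types {B} ✗
  i i → possible child types {B} ✗

I^A I^A, I^A I^B, I^A i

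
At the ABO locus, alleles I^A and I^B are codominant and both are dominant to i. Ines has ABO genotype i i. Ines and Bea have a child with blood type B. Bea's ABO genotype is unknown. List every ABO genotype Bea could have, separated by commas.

I^A I^B, I^B I^B, I^B i

For each candidate genotype of Bea, check whether crossing it with i i can produce every observed child phenotype.
  I^A I^A → possible child types {A} ✗
  I^A I^B → possible child types {A, B} ✓
  I^A i → possible child types {O, A} ✗
  I^B I^B → possible child types {B} ✓
  I^B i → possible child types {O, B} ✓
  i i → possible child types {O} ✗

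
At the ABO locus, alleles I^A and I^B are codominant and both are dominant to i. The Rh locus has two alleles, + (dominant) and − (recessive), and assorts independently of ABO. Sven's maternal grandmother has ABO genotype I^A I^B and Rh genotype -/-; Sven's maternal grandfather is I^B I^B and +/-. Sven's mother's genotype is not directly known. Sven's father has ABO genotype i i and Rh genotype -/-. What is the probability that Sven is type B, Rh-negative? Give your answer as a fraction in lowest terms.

Sven's mother's ABO genotype from I^A I^B × I^B I^B: 1/2 I^A I^B, 1/2 I^B I^B.
Crossing each possibility with the father i i and summing P(type B): 1/2·1/2 + 1/2·1 = 3/4.
Similarly for Rh via the mother's Rh distribution: P(Rh-) = 3/4.
Independent loci: 3/4 × 3/4 = 9/16.

9/16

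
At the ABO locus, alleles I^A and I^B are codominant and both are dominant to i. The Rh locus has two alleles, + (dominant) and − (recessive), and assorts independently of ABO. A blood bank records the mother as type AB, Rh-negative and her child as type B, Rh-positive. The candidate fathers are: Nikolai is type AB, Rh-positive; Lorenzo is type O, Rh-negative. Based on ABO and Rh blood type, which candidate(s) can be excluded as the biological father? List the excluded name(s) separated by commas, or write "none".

Lorenzo

A candidate is excluded only if no genotype consistent with his phenotype could produce a type B, Rh-positive child with a type AB, Rh-negative mother.
Lorenzo (type O, Rh-): no genotype consistent with that phenotype can produce a type-B Rh+ child with a type-AB mother.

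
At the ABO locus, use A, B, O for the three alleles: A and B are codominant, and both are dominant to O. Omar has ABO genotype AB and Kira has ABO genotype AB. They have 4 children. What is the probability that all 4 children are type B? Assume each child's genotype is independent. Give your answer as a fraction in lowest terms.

1/256

ABO cross AB × AB → 1/4 A, 1/4 B, 1/2 AB.
So P(type B) = 1/4 per child.
All 4 independent: (1/4)^4 = 1/256.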